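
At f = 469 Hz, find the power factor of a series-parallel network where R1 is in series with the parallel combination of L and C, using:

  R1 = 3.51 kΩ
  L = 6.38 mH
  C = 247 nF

Step 1 — Angular frequency: ω = 2π·f = 2π·469 = 2947 rad/s.
Step 2 — Component impedances:
  R1: Z = R = 3510 Ω
  L: Z = jωL = j·2947·0.00638 = 0 + j18.8 Ω
  C: Z = 1/(jωC) = -j/(ω·C) = 0 - j1374 Ω
Step 3 — Parallel branch: L || C = 1/(1/L + 1/C) = 0 + j19.06 Ω.
Step 4 — Series with R1: Z_total = R1 + (L || C) = 3510 + j19.06 Ω = 3510∠0.3° Ω.
Step 5 — Power factor: PF = cos(φ) = Re(Z)/|Z| = 3510/3510 = 1.
Step 6 — Type: Im(Z) = 19.06 ⇒ lagging (phase φ = 0.3°).

PF = 1 (lagging, φ = 0.3°)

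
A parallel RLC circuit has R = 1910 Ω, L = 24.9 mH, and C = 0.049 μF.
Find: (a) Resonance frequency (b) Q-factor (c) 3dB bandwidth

Step 1 — Resonance: ω₀ = 1/√(LC) = 1/√(0.0249·4.9e-08) = 2.863e+04 rad/s.
Step 2 — f₀ = ω₀/(2π) = 4556 Hz.
Step 3 — Parallel Q: Q = R/(ω₀L) = 1910/(2.863e+04·0.0249) = 2.679.
Step 4 — Bandwidth: Δω = ω₀/Q = 1.068e+04 rad/s; BW = Δω/(2π) = 1701 Hz.

(a) f₀ = 4556 Hz  (b) Q = 2.679  (c) BW = 1701 Hz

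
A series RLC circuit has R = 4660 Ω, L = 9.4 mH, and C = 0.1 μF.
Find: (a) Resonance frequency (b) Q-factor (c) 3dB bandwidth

Step 1 — Resonance: ω₀ = 1/√(LC) = 1/√(0.0094·1e-07) = 3.262e+04 rad/s.
Step 2 — f₀ = ω₀/(2π) = 5191 Hz.
Step 3 — Series Q: Q = ω₀L/R = 3.262e+04·0.0094/4660 = 0.06579.
Step 4 — Bandwidth: Δω = ω₀/Q = 4.957e+05 rad/s; BW = Δω/(2π) = 7.89e+04 Hz.

(a) f₀ = 5191 Hz  (b) Q = 0.06579  (c) BW = 7.89e+04 Hz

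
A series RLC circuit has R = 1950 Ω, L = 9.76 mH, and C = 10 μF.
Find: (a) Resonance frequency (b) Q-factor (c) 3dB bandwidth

Step 1 — Resonance: ω₀ = 1/√(LC) = 1/√(0.00976·1e-05) = 3201 rad/s.
Step 2 — f₀ = ω₀/(2π) = 509.4 Hz.
Step 3 — Series Q: Q = ω₀L/R = 3201·0.00976/1950 = 0.01602.
Step 4 — Bandwidth: Δω = ω₀/Q = 1.998e+05 rad/s; BW = Δω/(2π) = 3.18e+04 Hz.

(a) f₀ = 509.4 Hz  (b) Q = 0.01602  (c) BW = 3.18e+04 Hz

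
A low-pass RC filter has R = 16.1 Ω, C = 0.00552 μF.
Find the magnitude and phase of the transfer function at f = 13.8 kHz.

Step 1 — Angular frequency: ω = 2π·1.38e+04 = 8.671e+04 rad/s.
Step 2 — Transfer function: H(jω) = 1/(1 + jωRC).
Step 3 — Denominator: 1 + jωRC = 1 + j·8.671e+04·16.1·5.52e-09 = 1 + j0.007706.
Step 4 — H = 0.9999 - j0.007705.
Step 5 — Magnitude: |H| = 1 (-0.0 dB); phase: φ = -0.4°.

|H| = 1 (-0.0 dB), φ = -0.4°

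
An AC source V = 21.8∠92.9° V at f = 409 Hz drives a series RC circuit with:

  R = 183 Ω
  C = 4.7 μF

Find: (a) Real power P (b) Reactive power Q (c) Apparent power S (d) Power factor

Step 1 — Angular frequency: ω = 2π·f = 2π·409 = 2570 rad/s.
Step 2 — Component impedances:
  R: Z = R = 183 Ω
  C: Z = 1/(jωC) = -j/(ω·C) = 0 - j82.79 Ω
Step 3 — Series combination: Z_total = R + C = 183 - j82.79 Ω = 200.9∠-24.3° Ω.
Step 4 — Source phasor: V = 21.8∠92.9° V = -1.103 + j21.77 V.
Step 5 — Current: I = V / Z = -0.04968 + j0.09649 A = 0.1085∠117.2° A.
Step 6 — Complex power: S = V·I* = 2.156 - j0.9753 VA.
Step 7 — Real power: P = Re(S) = 2.156 W.
Step 8 — Reactive power: Q = Im(S) = -0.9753 VAR.
Step 9 — Apparent power: |S| = 2.366 VA.
Step 10 — Power factor: PF = P/|S| = 0.9111 (leading).

(a) P = 2.156 W  (b) Q = -0.9753 VAR  (c) S = 2.366 VA  (d) PF = 0.9111 (leading)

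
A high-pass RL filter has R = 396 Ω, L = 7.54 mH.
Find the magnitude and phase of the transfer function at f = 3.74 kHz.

Step 1 — Angular frequency: ω = 2π·3740 = 2.35e+04 rad/s.
Step 2 — Transfer function: H(jω) = jωL/(R + jωL).
Step 3 — Numerator jωL = j·177.2; denominator R + jωL = 396 + j177.2.
Step 4 — H = 0.1668 + j0.3728.
Step 5 — Magnitude: |H| = 0.4084 (-7.8 dB); phase: φ = 65.9°.

|H| = 0.4084 (-7.8 dB), φ = 65.9°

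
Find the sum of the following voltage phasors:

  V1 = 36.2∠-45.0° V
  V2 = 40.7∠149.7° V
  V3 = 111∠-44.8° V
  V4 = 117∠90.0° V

Step 1 — Convert each phasor to rectangular form:
  V1 = 36.2·(cos(-45.0°) + j·sin(-45.0°)) = 25.6 - j25.6 V
  V2 = 40.7·(cos(149.7°) + j·sin(149.7°)) = -35.14 + j20.53 V
  V3 = 111·(cos(-44.8°) + j·sin(-44.8°)) = 78.76 - j78.21 V
  V4 = 117·(cos(90.0°) + j·sin(90.0°)) = 0 + j117 V
Step 2 — Sum components: V_total = 69.22 + j33.72 V.
Step 3 — Convert to polar: |V_total| = 77 V, ∠V_total = 26.0°.

V_total = 77∠26.0° V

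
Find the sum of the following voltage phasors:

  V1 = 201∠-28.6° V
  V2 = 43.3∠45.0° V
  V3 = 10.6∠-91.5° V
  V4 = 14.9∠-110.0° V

Step 1 — Convert each phasor to rectangular form:
  V1 = 201·(cos(-28.6°) + j·sin(-28.6°)) = 176.5 - j96.22 V
  V2 = 43.3·(cos(45.0°) + j·sin(45.0°)) = 30.62 + j30.62 V
  V3 = 10.6·(cos(-91.5°) + j·sin(-91.5°)) = -0.2775 - j10.6 V
  V4 = 14.9·(cos(-110.0°) + j·sin(-110.0°)) = -5.096 - j14 V
Step 2 — Sum components: V_total = 201.7 - j90.2 V.
Step 3 — Convert to polar: |V_total| = 221 V, ∠V_total = -24.1°.

V_total = 221∠-24.1° V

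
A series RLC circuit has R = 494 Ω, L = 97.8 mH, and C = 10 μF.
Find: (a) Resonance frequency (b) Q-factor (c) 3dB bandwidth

Step 1 — Resonance: ω₀ = 1/√(LC) = 1/√(0.0978·1e-05) = 1011 rad/s.
Step 2 — f₀ = ω₀/(2π) = 160.9 Hz.
Step 3 — Series Q: Q = ω₀L/R = 1011·0.0978/494 = 0.2002.
Step 4 — Bandwidth: Δω = ω₀/Q = 5051 rad/s; BW = Δω/(2π) = 803.9 Hz.

(a) f₀ = 160.9 Hz  (b) Q = 0.2002  (c) BW = 803.9 Hz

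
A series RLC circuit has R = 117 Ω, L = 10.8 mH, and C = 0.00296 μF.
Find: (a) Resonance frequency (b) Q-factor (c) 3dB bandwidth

Step 1 — Resonance: ω₀ = 1/√(LC) = 1/√(0.0108·2.96e-09) = 1.769e+05 rad/s.
Step 2 — f₀ = ω₀/(2π) = 2.815e+04 Hz.
Step 3 — Series Q: Q = ω₀L/R = 1.769e+05·0.0108/117 = 16.33.
Step 4 — Bandwidth: Δω = ω₀/Q = 1.083e+04 rad/s; BW = Δω/(2π) = 1724 Hz.

(a) f₀ = 2.815e+04 Hz  (b) Q = 16.33  (c) BW = 1724 Hz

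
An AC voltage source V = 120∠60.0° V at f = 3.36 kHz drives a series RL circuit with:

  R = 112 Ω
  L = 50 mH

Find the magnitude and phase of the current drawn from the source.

Step 1 — Angular frequency: ω = 2π·f = 2π·3360 = 2.111e+04 rad/s.
Step 2 — Component impedances:
  R: Z = R = 112 Ω
  L: Z = jωL = j·2.111e+04·0.05 = 0 + j1056 Ω
Step 3 — Series combination: Z_total = R + L = 112 + j1056 Ω = 1062∠83.9° Ω.
Step 4 — Source phasor: V = 120∠60.0° V = 60 + j103.9 V.
Step 5 — Ohm's law: I = V / Z_total = (60 + j103.9) / (112 + j1056) = 0.1033 - j0.04588 A.
Step 6 — Convert to polar: |I| = 0.113 A, ∠I = -23.9°.

I = 0.113∠-23.9° A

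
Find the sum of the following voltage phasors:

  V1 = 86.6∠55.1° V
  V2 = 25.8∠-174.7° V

Step 1 — Convert each phasor to rectangular form:
  V1 = 86.6·(cos(55.1°) + j·sin(55.1°)) = 49.55 + j71.03 V
  V2 = 25.8·(cos(-174.7°) + j·sin(-174.7°)) = -25.69 - j2.383 V
Step 2 — Sum components: V_total = 23.86 + j68.64 V.
Step 3 — Convert to polar: |V_total| = 72.67 V, ∠V_total = 70.8°.

V_total = 72.67∠70.8° V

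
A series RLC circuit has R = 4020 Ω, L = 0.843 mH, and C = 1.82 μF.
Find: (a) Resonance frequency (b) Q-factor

Step 1 — Resonance condition Im(Z)=0 gives ω₀ = 1/√(LC).
Step 2 — ω₀ = 1/√(0.000843·1.82e-06) = 2.553e+04 rad/s.
Step 3 — f₀ = ω₀/(2π) = 4063 Hz.
Step 4 — Series Q: Q = ω₀L/R = 2.553e+04·0.000843/4020 = 0.005354.

(a) f₀ = 4063 Hz  (b) Q = 0.005354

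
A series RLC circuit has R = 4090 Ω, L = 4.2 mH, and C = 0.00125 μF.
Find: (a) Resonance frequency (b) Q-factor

Step 1 — Resonance condition Im(Z)=0 gives ω₀ = 1/√(LC).
Step 2 — ω₀ = 1/√(0.0042·1.25e-09) = 4.364e+05 rad/s.
Step 3 — f₀ = ω₀/(2π) = 6.946e+04 Hz.
Step 4 — Series Q: Q = ω₀L/R = 4.364e+05·0.0042/4090 = 0.4482.

(a) f₀ = 6.946e+04 Hz  (b) Q = 0.4482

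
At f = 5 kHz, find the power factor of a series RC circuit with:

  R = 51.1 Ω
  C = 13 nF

Step 1 — Angular frequency: ω = 2π·f = 2π·5000 = 3.142e+04 rad/s.
Step 2 — Component impedances:
  R: Z = R = 51.1 Ω
  C: Z = 1/(jωC) = -j/(ω·C) = 0 - j2449 Ω
Step 3 — Series combination: Z_total = R + C = 51.1 - j2449 Ω = 2449∠-88.8° Ω.
Step 4 — Power factor: PF = cos(φ) = Re(Z)/|Z| = 51.1/2449 = 0.02087.
Step 5 — Type: Im(Z) = -2449 ⇒ leading (phase φ = -88.8°).

PF = 0.02087 (leading, φ = -88.8°)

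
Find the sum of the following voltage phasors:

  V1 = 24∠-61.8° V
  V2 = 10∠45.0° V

Step 1 — Convert each phasor to rectangular form:
  V1 = 24·(cos(-61.8°) + j·sin(-61.8°)) = 11.34 - j21.15 V
  V2 = 10·(cos(45.0°) + j·sin(45.0°)) = 7.071 + j7.071 V
Step 2 — Sum components: V_total = 18.41 - j14.08 V.
Step 3 — Convert to polar: |V_total| = 23.18 V, ∠V_total = -37.4°.

V_total = 23.18∠-37.4° V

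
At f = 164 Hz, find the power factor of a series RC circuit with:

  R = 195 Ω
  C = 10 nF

Step 1 — Angular frequency: ω = 2π·f = 2π·164 = 1030 rad/s.
Step 2 — Component impedances:
  R: Z = R = 195 Ω
  C: Z = 1/(jωC) = -j/(ω·C) = 0 - j9.705e+04 Ω
Step 3 — Series combination: Z_total = R + C = 195 - j9.705e+04 Ω = 9.705e+04∠-89.9° Ω.
Step 4 — Power factor: PF = cos(φ) = Re(Z)/|Z| = 195/9.705e+04 = 0.002009.
Step 5 — Type: Im(Z) = -9.705e+04 ⇒ leading (phase φ = -89.9°).

PF = 0.002009 (leading, φ = -89.9°)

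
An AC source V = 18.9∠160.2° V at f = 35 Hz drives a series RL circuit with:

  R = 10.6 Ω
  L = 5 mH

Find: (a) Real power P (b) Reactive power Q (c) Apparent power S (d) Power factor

Step 1 — Angular frequency: ω = 2π·f = 2π·35 = 219.9 rad/s.
Step 2 — Component impedances:
  R: Z = R = 10.6 Ω
  L: Z = jωL = j·219.9·0.005 = 0 + j1.1 Ω
Step 3 — Series combination: Z_total = R + L = 10.6 + j1.1 Ω = 10.66∠5.9° Ω.
Step 4 — Source phasor: V = 18.9∠160.2° V = -17.78 + j6.402 V.
Step 5 — Current: I = V / Z = -1.598 + j0.7697 A = 1.774∠154.3° A.
Step 6 — Complex power: S = V·I* = 33.34 + j3.458 VA.
Step 7 — Real power: P = Re(S) = 33.34 W.
Step 8 — Reactive power: Q = Im(S) = 3.458 VAR.
Step 9 — Apparent power: |S| = 33.52 VA.
Step 10 — Power factor: PF = P/|S| = 0.9947 (lagging).

(a) P = 33.34 W  (b) Q = 3.458 VAR  (c) S = 33.52 VA  (d) PF = 0.9947 (lagging)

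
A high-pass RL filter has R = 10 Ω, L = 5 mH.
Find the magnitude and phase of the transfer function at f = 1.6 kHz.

Step 1 — Angular frequency: ω = 2π·1600 = 1.005e+04 rad/s.
Step 2 — Transfer function: H(jω) = jωL/(R + jωL).
Step 3 — Numerator jωL = j·50.27; denominator R + jωL = 10 + j50.27.
Step 4 — H = 0.9619 + j0.1914.
Step 5 — Magnitude: |H| = 0.9808 (-0.2 dB); phase: φ = 11.3°.

|H| = 0.9808 (-0.2 dB), φ = 11.3°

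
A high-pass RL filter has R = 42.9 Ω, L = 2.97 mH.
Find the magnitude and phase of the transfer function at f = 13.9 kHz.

Step 1 — Angular frequency: ω = 2π·1.39e+04 = 8.734e+04 rad/s.
Step 2 — Transfer function: H(jω) = jωL/(R + jωL).
Step 3 — Numerator jωL = j·259.4; denominator R + jωL = 42.9 + j259.4.
Step 4 — H = 0.9734 + j0.161.
Step 5 — Magnitude: |H| = 0.9866 (-0.1 dB); phase: φ = 9.4°.

|H| = 0.9866 (-0.1 dB), φ = 9.4°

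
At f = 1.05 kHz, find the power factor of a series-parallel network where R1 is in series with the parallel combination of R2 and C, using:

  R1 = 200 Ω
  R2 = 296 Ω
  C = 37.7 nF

Step 1 — Angular frequency: ω = 2π·f = 2π·1050 = 6597 rad/s.
Step 2 — Component impedances:
  R1: Z = R = 200 Ω
  R2: Z = R = 296 Ω
  C: Z = 1/(jωC) = -j/(ω·C) = 0 - j4021 Ω
Step 3 — Parallel branch: R2 || C = 1/(1/R2 + 1/C) = 294.4 - j21.67 Ω.
Step 4 — Series with R1: Z_total = R1 + (R2 || C) = 494.4 - j21.67 Ω = 494.9∠-2.5° Ω.
Step 5 — Power factor: PF = cos(φ) = Re(Z)/|Z| = 494.4/494.9 = 0.999.
Step 6 — Type: Im(Z) = -21.67 ⇒ leading (phase φ = -2.5°).

PF = 0.999 (leading, φ = -2.5°)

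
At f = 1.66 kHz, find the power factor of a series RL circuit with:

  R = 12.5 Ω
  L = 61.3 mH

Step 1 — Angular frequency: ω = 2π·f = 2π·1660 = 1.043e+04 rad/s.
Step 2 — Component impedances:
  R: Z = R = 12.5 Ω
  L: Z = jωL = j·1.043e+04·0.0613 = 0 + j639.4 Ω
Step 3 — Series combination: Z_total = R + L = 12.5 + j639.4 Ω = 639.5∠88.9° Ω.
Step 4 — Power factor: PF = cos(φ) = Re(Z)/|Z| = 12.5/639.5 = 0.01955.
Step 5 — Type: Im(Z) = 639.4 ⇒ lagging (phase φ = 88.9°).

PF = 0.01955 (lagging, φ = 88.9°)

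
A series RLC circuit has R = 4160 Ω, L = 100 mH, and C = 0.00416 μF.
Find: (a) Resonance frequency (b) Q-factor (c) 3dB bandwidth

Step 1 — Resonance: ω₀ = 1/√(LC) = 1/√(0.1·4.16e-09) = 4.903e+04 rad/s.
Step 2 — f₀ = ω₀/(2π) = 7803 Hz.
Step 3 — Series Q: Q = ω₀L/R = 4.903e+04·0.1/4160 = 1.179.
Step 4 — Bandwidth: Δω = ω₀/Q = 4.16e+04 rad/s; BW = Δω/(2π) = 6621 Hz.

(a) f₀ = 7803 Hz  (b) Q = 1.179  (c) BW = 6621 Hz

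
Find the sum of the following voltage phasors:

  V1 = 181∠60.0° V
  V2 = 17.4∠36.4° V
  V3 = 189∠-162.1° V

Step 1 — Convert each phasor to rectangular form:
  V1 = 181·(cos(60.0°) + j·sin(60.0°)) = 90.5 + j156.8 V
  V2 = 17.4·(cos(36.4°) + j·sin(36.4°)) = 14.01 + j10.33 V
  V3 = 189·(cos(-162.1°) + j·sin(-162.1°)) = -179.9 - j58.09 V
Step 2 — Sum components: V_total = -75.35 + j109 V.
Step 3 — Convert to polar: |V_total| = 132.5 V, ∠V_total = 124.7°.

V_total = 132.5∠124.7° V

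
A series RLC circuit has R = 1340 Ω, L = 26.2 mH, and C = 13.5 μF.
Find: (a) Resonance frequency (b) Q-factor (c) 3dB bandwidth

Step 1 — Resonance: ω₀ = 1/√(LC) = 1/√(0.0262·1.35e-05) = 1681 rad/s.
Step 2 — f₀ = ω₀/(2π) = 267.6 Hz.
Step 3 — Series Q: Q = ω₀L/R = 1681·0.0262/1340 = 0.03288.
Step 4 — Bandwidth: Δω = ω₀/Q = 5.115e+04 rad/s; BW = Δω/(2π) = 8140 Hz.

(a) f₀ = 267.6 Hz  (b) Q = 0.03288  (c) BW = 8140 Hz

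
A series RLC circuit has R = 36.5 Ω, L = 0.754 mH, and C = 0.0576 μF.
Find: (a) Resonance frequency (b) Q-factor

Step 1 — Resonance condition Im(Z)=0 gives ω₀ = 1/√(LC).
Step 2 — ω₀ = 1/√(0.000754·5.76e-08) = 1.517e+05 rad/s.
Step 3 — f₀ = ω₀/(2π) = 2.415e+04 Hz.
Step 4 — Series Q: Q = ω₀L/R = 1.517e+05·0.000754/36.5 = 3.135.

(a) f₀ = 2.415e+04 Hz  (b) Q = 3.135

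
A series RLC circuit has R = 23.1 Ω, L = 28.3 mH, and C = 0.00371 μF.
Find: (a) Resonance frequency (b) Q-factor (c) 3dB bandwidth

Step 1 — Resonance: ω₀ = 1/√(LC) = 1/√(0.0283·3.71e-09) = 9.759e+04 rad/s.
Step 2 — f₀ = ω₀/(2π) = 1.553e+04 Hz.
Step 3 — Series Q: Q = ω₀L/R = 9.759e+04·0.0283/23.1 = 119.6.
Step 4 — Bandwidth: Δω = ω₀/Q = 816.3 rad/s; BW = Δω/(2π) = 129.9 Hz.

(a) f₀ = 1.553e+04 Hz  (b) Q = 119.6  (c) BW = 129.9 Hz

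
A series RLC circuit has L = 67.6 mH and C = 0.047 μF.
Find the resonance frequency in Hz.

Step 1 — Resonance condition Im(Z)=0 gives ω₀ = 1/√(LC).
Step 2 — ω₀ = 1/√(0.0676·4.7e-08) = 1.774e+04 rad/s.
Step 3 — f₀ = ω₀/(2π) = 2824 Hz.

f₀ = 2824 Hz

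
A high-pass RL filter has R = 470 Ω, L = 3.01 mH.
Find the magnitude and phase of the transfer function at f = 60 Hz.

Step 1 — Angular frequency: ω = 2π·60 = 377 rad/s.
Step 2 — Transfer function: H(jω) = jωL/(R + jωL).
Step 3 — Numerator jωL = j·1.135; denominator R + jωL = 470 + j1.135.
Step 4 — H = 5.829e-06 + j0.002414.
Step 5 — Magnitude: |H| = 0.002414 (-52.3 dB); phase: φ = 89.9°.

|H| = 0.002414 (-52.3 dB), φ = 89.9°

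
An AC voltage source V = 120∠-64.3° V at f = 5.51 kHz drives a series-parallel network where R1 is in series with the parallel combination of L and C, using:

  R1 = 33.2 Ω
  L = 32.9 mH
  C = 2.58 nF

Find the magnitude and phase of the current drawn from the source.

Step 1 — Angular frequency: ω = 2π·f = 2π·5510 = 3.462e+04 rad/s.
Step 2 — Component impedances:
  R1: Z = R = 33.2 Ω
  L: Z = jωL = j·3.462e+04·0.0329 = 0 + j1139 Ω
  C: Z = 1/(jωC) = -j/(ω·C) = 0 - j1.12e+04 Ω
Step 3 — Parallel branch: L || C = 1/(1/L + 1/C) = 0 + j1268 Ω.
Step 4 — Series with R1: Z_total = R1 + (L || C) = 33.2 + j1268 Ω = 1268∠88.5° Ω.
Step 5 — Source phasor: V = 120∠-64.3° V = 52.04 - j108.1 V.
Step 6 — Ohm's law: I = V / Z_total = (52.04 - j108.1) / (33.2 + j1268) = -0.08414 - j0.04324 A.
Step 7 — Convert to polar: |I| = 0.0946 A, ∠I = -152.8°.

I = 0.0946∠-152.8° A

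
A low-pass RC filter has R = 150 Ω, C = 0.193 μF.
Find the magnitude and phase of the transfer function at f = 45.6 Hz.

Step 1 — Angular frequency: ω = 2π·45.6 = 286.5 rad/s.
Step 2 — Transfer function: H(jω) = 1/(1 + jωRC).
Step 3 — Denominator: 1 + jωRC = 1 + j·286.5·150·1.93e-07 = 1 + j0.008295.
Step 4 — H = 0.9999 - j0.008294.
Step 5 — Magnitude: |H| = 1 (-0.0 dB); phase: φ = -0.5°.

|H| = 1 (-0.0 dB), φ = -0.5°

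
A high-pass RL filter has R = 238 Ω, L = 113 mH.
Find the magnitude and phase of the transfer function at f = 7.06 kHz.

Step 1 — Angular frequency: ω = 2π·7060 = 4.436e+04 rad/s.
Step 2 — Transfer function: H(jω) = jωL/(R + jωL).
Step 3 — Numerator jωL = j·5013; denominator R + jωL = 238 + j5013.
Step 4 — H = 0.9978 + j0.04737.
Step 5 — Magnitude: |H| = 0.9989 (-0.0 dB); phase: φ = 2.7°.

|H| = 0.9989 (-0.0 dB), φ = 2.7°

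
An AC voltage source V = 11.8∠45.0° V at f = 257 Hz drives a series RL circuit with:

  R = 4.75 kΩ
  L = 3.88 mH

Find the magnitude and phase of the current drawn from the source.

Step 1 — Angular frequency: ω = 2π·f = 2π·257 = 1615 rad/s.
Step 2 — Component impedances:
  R: Z = R = 4750 Ω
  L: Z = jωL = j·1615·0.00388 = 0 + j6.265 Ω
Step 3 — Series combination: Z_total = R + L = 4750 + j6.265 Ω = 4750∠0.1° Ω.
Step 4 — Source phasor: V = 11.8∠45.0° V = 8.344 + j8.344 V.
Step 5 — Ohm's law: I = V / Z_total = (8.344 + j8.344) / (4750 + j6.265) = 0.001759 + j0.001754 A.
Step 6 — Convert to polar: |I| = 0.002484 A, ∠I = 44.9°.

I = 0.002484∠44.9° A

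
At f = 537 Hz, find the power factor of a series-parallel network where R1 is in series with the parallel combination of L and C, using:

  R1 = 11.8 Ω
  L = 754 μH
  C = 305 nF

Step 1 — Angular frequency: ω = 2π·f = 2π·537 = 3374 rad/s.
Step 2 — Component impedances:
  R1: Z = R = 11.8 Ω
  L: Z = jωL = j·3374·0.000754 = 0 + j2.544 Ω
  C: Z = 1/(jωC) = -j/(ω·C) = 0 - j971.7 Ω
Step 3 — Parallel branch: L || C = 1/(1/L + 1/C) = 0 + j2.551 Ω.
Step 4 — Series with R1: Z_total = R1 + (L || C) = 11.8 + j2.551 Ω = 12.07∠12.2° Ω.
Step 5 — Power factor: PF = cos(φ) = Re(Z)/|Z| = 11.8/12.073 = 0.9774.
Step 6 — Type: Im(Z) = 2.551 ⇒ lagging (phase φ = 12.2°).

PF = 0.9774 (lagging, φ = 12.2°)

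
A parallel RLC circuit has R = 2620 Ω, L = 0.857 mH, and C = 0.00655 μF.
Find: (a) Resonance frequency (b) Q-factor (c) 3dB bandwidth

Step 1 — Resonance: ω₀ = 1/√(LC) = 1/√(0.000857·6.55e-09) = 4.221e+05 rad/s.
Step 2 — f₀ = ω₀/(2π) = 6.718e+04 Hz.
Step 3 — Parallel Q: Q = R/(ω₀L) = 2620/(4.221e+05·0.000857) = 7.243.
Step 4 — Bandwidth: Δω = ω₀/Q = 5.827e+04 rad/s; BW = Δω/(2π) = 9274 Hz.

(a) f₀ = 6.718e+04 Hz  (b) Q = 7.243  (c) BW = 9274 Hz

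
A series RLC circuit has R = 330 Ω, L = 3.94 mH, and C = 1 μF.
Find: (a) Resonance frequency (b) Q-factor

Step 1 — Resonance condition Im(Z)=0 gives ω₀ = 1/√(LC).
Step 2 — ω₀ = 1/√(0.00394·1e-06) = 1.593e+04 rad/s.
Step 3 — f₀ = ω₀/(2π) = 2536 Hz.
Step 4 — Series Q: Q = ω₀L/R = 1.593e+04·0.00394/330 = 0.1902.

(a) f₀ = 2536 Hz  (b) Q = 0.1902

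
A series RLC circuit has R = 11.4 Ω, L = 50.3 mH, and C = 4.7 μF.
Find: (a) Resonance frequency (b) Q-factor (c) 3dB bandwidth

Step 1 — Resonance: ω₀ = 1/√(LC) = 1/√(0.0503·4.7e-06) = 2057 rad/s.
Step 2 — f₀ = ω₀/(2π) = 327.3 Hz.
Step 3 — Series Q: Q = ω₀L/R = 2057·0.0503/11.4 = 9.075.
Step 4 — Bandwidth: Δω = ω₀/Q = 226.6 rad/s; BW = Δω/(2π) = 36.07 Hz.

(a) f₀ = 327.3 Hz  (b) Q = 9.075  (c) BW = 36.07 Hz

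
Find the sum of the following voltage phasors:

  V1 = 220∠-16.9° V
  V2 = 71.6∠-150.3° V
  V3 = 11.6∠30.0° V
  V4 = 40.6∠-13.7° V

Step 1 — Convert each phasor to rectangular form:
  V1 = 220·(cos(-16.9°) + j·sin(-16.9°)) = 210.5 - j63.95 V
  V2 = 71.6·(cos(-150.3°) + j·sin(-150.3°)) = -62.19 - j35.47 V
  V3 = 11.6·(cos(30.0°) + j·sin(30.0°)) = 10.05 + j5.8 V
  V4 = 40.6·(cos(-13.7°) + j·sin(-13.7°)) = 39.44 - j9.616 V
Step 2 — Sum components: V_total = 197.8 - j103.2 V.
Step 3 — Convert to polar: |V_total| = 223.1 V, ∠V_total = -27.6°.

V_total = 223.1∠-27.6° V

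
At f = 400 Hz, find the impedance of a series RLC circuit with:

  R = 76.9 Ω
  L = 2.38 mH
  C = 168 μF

Step 1 — Angular frequency: ω = 2π·f = 2π·400 = 2513 rad/s.
Step 2 — Component impedances:
  R: Z = R = 76.9 Ω
  L: Z = jωL = j·2513·0.00238 = 0 + j5.982 Ω
  C: Z = 1/(jωC) = -j/(ω·C) = 0 - j2.368 Ω
Step 3 — Series combination: Z_total = R + L + C = 76.9 + j3.613 Ω = 76.98∠2.7° Ω.

Z = 76.9 + j3.613 Ω = 76.98∠2.7° Ω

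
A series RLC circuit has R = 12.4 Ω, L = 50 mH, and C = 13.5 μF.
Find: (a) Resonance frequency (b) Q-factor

Step 1 — Resonance condition Im(Z)=0 gives ω₀ = 1/√(LC).
Step 2 — ω₀ = 1/√(0.05·1.35e-05) = 1217 rad/s.
Step 3 — f₀ = ω₀/(2π) = 193.7 Hz.
Step 4 — Series Q: Q = ω₀L/R = 1217·0.05/12.4 = 4.908.

(a) f₀ = 193.7 Hz  (b) Q = 4.908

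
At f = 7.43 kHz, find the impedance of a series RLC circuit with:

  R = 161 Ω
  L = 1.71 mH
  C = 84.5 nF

Step 1 — Angular frequency: ω = 2π·f = 2π·7430 = 4.668e+04 rad/s.
Step 2 — Component impedances:
  R: Z = R = 161 Ω
  L: Z = jωL = j·4.668e+04·0.00171 = 0 + j79.83 Ω
  C: Z = 1/(jωC) = -j/(ω·C) = 0 - j253.5 Ω
Step 3 — Series combination: Z_total = R + L + C = 161 - j173.7 Ω = 236.8∠-47.2° Ω.

Z = 161 - j173.7 Ω = 236.8∠-47.2° Ω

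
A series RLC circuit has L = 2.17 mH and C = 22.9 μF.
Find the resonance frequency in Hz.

Step 1 — Resonance condition Im(Z)=0 gives ω₀ = 1/√(LC).
Step 2 — ω₀ = 1/√(0.00217·2.29e-05) = 4486 rad/s.
Step 3 — f₀ = ω₀/(2π) = 714 Hz.

f₀ = 714 Hz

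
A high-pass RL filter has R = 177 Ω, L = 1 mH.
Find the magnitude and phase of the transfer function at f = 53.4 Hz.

Step 1 — Angular frequency: ω = 2π·53.4 = 335.5 rad/s.
Step 2 — Transfer function: H(jω) = jωL/(R + jωL).
Step 3 — Numerator jωL = j·0.3355; denominator R + jωL = 177 + j0.3355.
Step 4 — H = 3.593e-06 + j0.001896.
Step 5 — Magnitude: |H| = 0.001896 (-54.4 dB); phase: φ = 89.9°.

|H| = 0.001896 (-54.4 dB), φ = 89.9°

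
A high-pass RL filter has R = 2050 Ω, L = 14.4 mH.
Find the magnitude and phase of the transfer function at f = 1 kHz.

Step 1 — Angular frequency: ω = 2π·1000 = 6283 rad/s.
Step 2 — Transfer function: H(jω) = jωL/(R + jωL).
Step 3 — Numerator jωL = j·90.48; denominator R + jωL = 2050 + j90.48.
Step 4 — H = 0.001944 + j0.04405.
Step 5 — Magnitude: |H| = 0.04409 (-27.1 dB); phase: φ = 87.5°.

|H| = 0.04409 (-27.1 dB), φ = 87.5°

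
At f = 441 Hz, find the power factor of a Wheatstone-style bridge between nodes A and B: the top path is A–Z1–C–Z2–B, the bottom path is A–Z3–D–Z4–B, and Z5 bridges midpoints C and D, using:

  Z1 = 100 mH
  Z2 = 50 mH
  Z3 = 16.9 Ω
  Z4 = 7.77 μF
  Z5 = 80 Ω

Step 1 — Angular frequency: ω = 2π·f = 2π·441 = 2771 rad/s.
Step 2 — Component impedances:
  Z1: Z = jωL = j·2771·0.1 = 0 + j277.1 Ω
  Z2: Z = jωL = j·2771·0.05 = 0 + j138.5 Ω
  Z3: Z = R = 16.9 Ω
  Z4: Z = 1/(jωC) = -j/(ω·C) = 0 - j46.45 Ω
  Z5: Z = R = 80 Ω
Step 3 — Bridge requires nodal analysis (the Z5 bridge couples midpoints C and D, so the two paths cannot be reduced to a simple series/parallel combination). Setting node B to ground and injecting 1 A at node A, the 3-node admittance system at A, C, D solves to V_A = Z_AB = 27.97 - j61.04 Ω = 67.15∠-65.4° Ω.
Step 4 — Power factor: PF = cos(φ) = Re(Z)/|Z| = 27.974/67.148 = 0.4166.
Step 5 — Type: Im(Z) = -61.04 ⇒ leading (phase φ = -65.4°).

PF = 0.4166 (leading, φ = -65.4°)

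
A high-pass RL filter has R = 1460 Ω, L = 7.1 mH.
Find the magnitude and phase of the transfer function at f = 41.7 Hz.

Step 1 — Angular frequency: ω = 2π·41.7 = 262 rad/s.
Step 2 — Transfer function: H(jω) = jωL/(R + jωL).
Step 3 — Numerator jωL = j·1.86; denominator R + jωL = 1460 + j1.86.
Step 4 — H = 1.623e-06 + j0.001274.
Step 5 — Magnitude: |H| = 0.001274 (-57.9 dB); phase: φ = 89.9°.

|H| = 0.001274 (-57.9 dB), φ = 89.9°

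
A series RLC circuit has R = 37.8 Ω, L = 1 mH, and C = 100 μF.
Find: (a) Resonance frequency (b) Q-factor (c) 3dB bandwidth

Step 1 — Resonance condition Im(Z)=0 gives ω₀ = 1/√(LC).
Step 2 — ω₀ = 1/√(0.001·0.0001) = 3162 rad/s.
Step 3 — f₀ = ω₀/(2π) = 503.3 Hz.
Step 4 — Series Q: Q = ω₀L/R = 3162·0.001/37.8 = 0.08366.
Step 5 — 3dB bandwidth: Δω = ω₀/Q = 3.78e+04 rad/s; BW = Δω/(2π) = 6016 Hz.

(a) f₀ = 503.3 Hz  (b) Q = 0.08366  (c) BW = 6016 Hz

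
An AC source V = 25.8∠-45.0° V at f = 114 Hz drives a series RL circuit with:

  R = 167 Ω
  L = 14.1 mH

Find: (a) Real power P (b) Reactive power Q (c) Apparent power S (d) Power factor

Step 1 — Angular frequency: ω = 2π·f = 2π·114 = 716.3 rad/s.
Step 2 — Component impedances:
  R: Z = R = 167 Ω
  L: Z = jωL = j·716.3·0.0141 = 0 + j10.1 Ω
Step 3 — Series combination: Z_total = R + L = 167 + j10.1 Ω = 167.3∠3.5° Ω.
Step 4 — Source phasor: V = 25.8∠-45.0° V = 18.24 - j18.24 V.
Step 5 — Current: I = V / Z = 0.1023 - j0.1154 A = 0.1542∠-48.5° A.
Step 6 — Complex power: S = V·I* = 3.971 + j0.2402 VA.
Step 7 — Real power: P = Re(S) = 3.971 W.
Step 8 — Reactive power: Q = Im(S) = 0.2402 VAR.
Step 9 — Apparent power: |S| = 3.979 VA.
Step 10 — Power factor: PF = P/|S| = 0.9982 (lagging).

(a) P = 3.971 W  (b) Q = 0.2402 VAR  (c) S = 3.979 VA  (d) PF = 0.9982 (lagging)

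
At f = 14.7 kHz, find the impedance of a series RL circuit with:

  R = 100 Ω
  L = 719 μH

Step 1 — Angular frequency: ω = 2π·f = 2π·1.47e+04 = 9.236e+04 rad/s.
Step 2 — Component impedances:
  R: Z = R = 100 Ω
  L: Z = jωL = j·9.236e+04·0.000719 = 0 + j66.41 Ω
Step 3 — Series combination: Z_total = R + L = 100 + j66.41 Ω = 120∠33.6° Ω.

Z = 100 + j66.41 Ω = 120∠33.6° Ω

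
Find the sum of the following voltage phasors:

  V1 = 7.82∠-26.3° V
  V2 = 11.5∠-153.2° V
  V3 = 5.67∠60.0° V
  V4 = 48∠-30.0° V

Step 1 — Convert each phasor to rectangular form:
  V1 = 7.82·(cos(-26.3°) + j·sin(-26.3°)) = 7.011 - j3.465 V
  V2 = 11.5·(cos(-153.2°) + j·sin(-153.2°)) = -10.26 - j5.185 V
  V3 = 5.67·(cos(60.0°) + j·sin(60.0°)) = 2.835 + j4.91 V
  V4 = 48·(cos(-30.0°) + j·sin(-30.0°)) = 41.57 - j24 V
Step 2 — Sum components: V_total = 41.15 - j27.74 V.
Step 3 — Convert to polar: |V_total| = 49.63 V, ∠V_total = -34.0°.

V_total = 49.63∠-34.0° V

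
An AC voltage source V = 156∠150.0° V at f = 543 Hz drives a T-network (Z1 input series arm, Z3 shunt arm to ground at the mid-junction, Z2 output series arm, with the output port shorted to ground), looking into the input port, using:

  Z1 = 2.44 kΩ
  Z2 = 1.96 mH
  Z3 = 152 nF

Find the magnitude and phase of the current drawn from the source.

Step 1 — Angular frequency: ω = 2π·f = 2π·543 = 3412 rad/s.
Step 2 — Component impedances:
  Z1: Z = R = 2440 Ω
  Z2: Z = jωL = j·3412·0.00196 = 0 + j6.687 Ω
  Z3: Z = 1/(jωC) = -j/(ω·C) = 0 - j1928 Ω
Step 3 — With the output port shorted to ground, the output series arm Z2 runs from the junction to ground; the shunt arm Z3 also runs from the junction to ground. They appear in parallel: Z3 || Z2 = 0 + j6.71 Ω.
Step 4 — Series with input arm Z1: Z_in = Z1 + (Z3 || Z2) = 2440 + j6.71 Ω = 2440∠0.2° Ω.
Step 5 — Source phasor: V = 156∠150.0° V = -135.1 + j78 V.
Step 6 — Ohm's law: I = V / Z_total = (-135.1 + j78) / (2440 + j6.71) = -0.05528 + j0.03212 A.
Step 7 — Convert to polar: |I| = 0.06393 A, ∠I = 149.8°.

I = 0.06393∠149.8° A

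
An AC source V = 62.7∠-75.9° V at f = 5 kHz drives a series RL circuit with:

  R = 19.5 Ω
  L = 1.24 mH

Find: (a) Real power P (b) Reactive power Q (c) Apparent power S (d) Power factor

Step 1 — Angular frequency: ω = 2π·f = 2π·5000 = 3.142e+04 rad/s.
Step 2 — Component impedances:
  R: Z = R = 19.5 Ω
  L: Z = jωL = j·3.142e+04·0.00124 = 0 + j38.96 Ω
Step 3 — Series combination: Z_total = R + L = 19.5 + j38.96 Ω = 43.56∠63.4° Ω.
Step 4 — Source phasor: V = 62.7∠-75.9° V = 15.27 - j60.81 V.
Step 5 — Current: I = V / Z = -1.091 - j0.9384 A = 1.439∠-139.3° A.
Step 6 — Complex power: S = V·I* = 40.39 + j80.7 VA.
Step 7 — Real power: P = Re(S) = 40.39 W.
Step 8 — Reactive power: Q = Im(S) = 80.7 VAR.
Step 9 — Apparent power: |S| = 90.24 VA.
Step 10 — Power factor: PF = P/|S| = 0.4476 (lagging).

(a) P = 40.39 W  (b) Q = 80.7 VAR  (c) S = 90.24 VA  (d) PF = 0.4476 (lagging)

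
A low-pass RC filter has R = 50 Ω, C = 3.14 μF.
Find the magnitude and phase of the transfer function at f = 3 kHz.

Step 1 — Angular frequency: ω = 2π·3000 = 1.885e+04 rad/s.
Step 2 — Transfer function: H(jω) = 1/(1 + jωRC).
Step 3 — Denominator: 1 + jωRC = 1 + j·1.885e+04·50·3.14e-06 = 1 + j2.959.
Step 4 — H = 0.1025 - j0.3033.
Step 5 — Magnitude: |H| = 0.3201 (-9.9 dB); phase: φ = -71.3°.

|H| = 0.3201 (-9.9 dB), φ = -71.3°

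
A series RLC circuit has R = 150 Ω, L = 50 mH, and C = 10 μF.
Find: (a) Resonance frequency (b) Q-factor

Step 1 — Resonance condition Im(Z)=0 gives ω₀ = 1/√(LC).
Step 2 — ω₀ = 1/√(0.05·1e-05) = 1414 rad/s.
Step 3 — f₀ = ω₀/(2π) = 225.1 Hz.
Step 4 — Series Q: Q = ω₀L/R = 1414·0.05/150 = 0.4714.

(a) f₀ = 225.1 Hz  (b) Q = 0.4714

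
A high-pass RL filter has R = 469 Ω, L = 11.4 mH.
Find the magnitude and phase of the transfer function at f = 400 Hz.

Step 1 — Angular frequency: ω = 2π·400 = 2513 rad/s.
Step 2 — Transfer function: H(jω) = jωL/(R + jωL).
Step 3 — Numerator jωL = j·28.65; denominator R + jωL = 469 + j28.65.
Step 4 — H = 0.003718 + j0.06086.
Step 5 — Magnitude: |H| = 0.06098 (-24.3 dB); phase: φ = 86.5°.

|H| = 0.06098 (-24.3 dB), φ = 86.5°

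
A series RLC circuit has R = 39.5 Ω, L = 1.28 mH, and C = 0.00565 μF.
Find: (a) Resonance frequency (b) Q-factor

Step 1 — Resonance condition Im(Z)=0 gives ω₀ = 1/√(LC).
Step 2 — ω₀ = 1/√(0.00128·5.65e-09) = 3.719e+05 rad/s.
Step 3 — f₀ = ω₀/(2π) = 5.918e+04 Hz.
Step 4 — Series Q: Q = ω₀L/R = 3.719e+05·0.00128/39.5 = 12.05.

(a) f₀ = 5.918e+04 Hz  (b) Q = 12.05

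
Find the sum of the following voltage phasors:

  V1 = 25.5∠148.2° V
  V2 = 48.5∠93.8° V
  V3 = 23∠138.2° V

Step 1 — Convert each phasor to rectangular form:
  V1 = 25.5·(cos(148.2°) + j·sin(148.2°)) = -21.67 + j13.44 V
  V2 = 48.5·(cos(93.8°) + j·sin(93.8°)) = -3.214 + j48.39 V
  V3 = 23·(cos(138.2°) + j·sin(138.2°)) = -17.15 + j15.33 V
Step 2 — Sum components: V_total = -42.03 + j77.16 V.
Step 3 — Convert to polar: |V_total| = 87.87 V, ∠V_total = 118.6°.

V_total = 87.87∠118.6° V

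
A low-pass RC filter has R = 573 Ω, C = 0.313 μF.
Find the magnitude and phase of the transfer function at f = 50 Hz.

Step 1 — Angular frequency: ω = 2π·50 = 314.2 rad/s.
Step 2 — Transfer function: H(jω) = 1/(1 + jωRC).
Step 3 — Denominator: 1 + jωRC = 1 + j·314.2·573·3.13e-07 = 1 + j0.05634.
Step 4 — H = 0.9968 - j0.05617.
Step 5 — Magnitude: |H| = 0.9984 (-0.0 dB); phase: φ = -3.2°.

|H| = 0.9984 (-0.0 dB), φ = -3.2°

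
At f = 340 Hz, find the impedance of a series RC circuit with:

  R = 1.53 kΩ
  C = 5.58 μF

Step 1 — Angular frequency: ω = 2π·f = 2π·340 = 2136 rad/s.
Step 2 — Component impedances:
  R: Z = R = 1530 Ω
  C: Z = 1/(jωC) = -j/(ω·C) = 0 - j83.89 Ω
Step 3 — Series combination: Z_total = R + C = 1530 - j83.89 Ω = 1532∠-3.1° Ω.

Z = 1530 - j83.89 Ω = 1532∠-3.1° Ω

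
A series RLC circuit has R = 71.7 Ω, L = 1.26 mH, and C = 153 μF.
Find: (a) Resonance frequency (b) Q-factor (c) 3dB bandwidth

Step 1 — Resonance: ω₀ = 1/√(LC) = 1/√(0.00126·0.000153) = 2278 rad/s.
Step 2 — f₀ = ω₀/(2π) = 362.5 Hz.
Step 3 — Series Q: Q = ω₀L/R = 2278·0.00126/71.7 = 0.04002.
Step 4 — Bandwidth: Δω = ω₀/Q = 5.69e+04 rad/s; BW = Δω/(2π) = 9057 Hz.

(a) f₀ = 362.5 Hz  (b) Q = 0.04002  (c) BW = 9057 Hz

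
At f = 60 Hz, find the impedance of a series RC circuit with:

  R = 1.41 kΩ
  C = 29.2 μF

Step 1 — Angular frequency: ω = 2π·f = 2π·60 = 377 rad/s.
Step 2 — Component impedances:
  R: Z = R = 1410 Ω
  C: Z = 1/(jωC) = -j/(ω·C) = 0 - j90.84 Ω
Step 3 — Series combination: Z_total = R + C = 1410 - j90.84 Ω = 1413∠-3.7° Ω.

Z = 1410 - j90.84 Ω = 1413∠-3.7° Ω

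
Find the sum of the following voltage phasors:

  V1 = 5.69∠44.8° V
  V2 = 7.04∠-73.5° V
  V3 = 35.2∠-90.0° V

Step 1 — Convert each phasor to rectangular form:
  V1 = 5.69·(cos(44.8°) + j·sin(44.8°)) = 4.037 + j4.009 V
  V2 = 7.04·(cos(-73.5°) + j·sin(-73.5°)) = 1.999 - j6.75 V
  V3 = 35.2·(cos(-90.0°) + j·sin(-90.0°)) = 0 - j35.2 V
Step 2 — Sum components: V_total = 6.037 - j37.94 V.
Step 3 — Convert to polar: |V_total| = 38.42 V, ∠V_total = -81.0°.

V_total = 38.42∠-81.0° V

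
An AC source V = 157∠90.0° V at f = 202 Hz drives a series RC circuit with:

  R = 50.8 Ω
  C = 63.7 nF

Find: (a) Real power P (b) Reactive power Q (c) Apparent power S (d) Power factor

Step 1 — Angular frequency: ω = 2π·f = 2π·202 = 1269 rad/s.
Step 2 — Component impedances:
  R: Z = R = 50.8 Ω
  C: Z = 1/(jωC) = -j/(ω·C) = 0 - j1.237e+04 Ω
Step 3 — Series combination: Z_total = R + C = 50.8 - j1.237e+04 Ω = 1.237e+04∠-89.8° Ω.
Step 4 — Source phasor: V = 157∠90.0° V = 0 + j157 V.
Step 5 — Current: I = V / Z = -0.01269 + j5.213e-05 A = 0.01269∠179.8° A.
Step 6 — Complex power: S = V·I* = 0.008185 - j1.993 VA.
Step 7 — Real power: P = Re(S) = 0.008185 W.
Step 8 — Reactive power: Q = Im(S) = -1.993 VAR.
Step 9 — Apparent power: |S| = 1.993 VA.
Step 10 — Power factor: PF = P/|S| = 0.004107 (leading).

(a) P = 0.008185 W  (b) Q = -1.993 VAR  (c) S = 1.993 VA  (d) PF = 0.004107 (leading)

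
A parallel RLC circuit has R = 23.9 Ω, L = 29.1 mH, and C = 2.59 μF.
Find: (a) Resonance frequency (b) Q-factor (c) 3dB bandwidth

Step 1 — Resonance: ω₀ = 1/√(LC) = 1/√(0.0291·2.59e-06) = 3643 rad/s.
Step 2 — f₀ = ω₀/(2π) = 579.7 Hz.
Step 3 — Parallel Q: Q = R/(ω₀L) = 23.9/(3643·0.0291) = 0.2255.
Step 4 — Bandwidth: Δω = ω₀/Q = 1.615e+04 rad/s; BW = Δω/(2π) = 2571 Hz.

(a) f₀ = 579.7 Hz  (b) Q = 0.2255  (c) BW = 2571 Hz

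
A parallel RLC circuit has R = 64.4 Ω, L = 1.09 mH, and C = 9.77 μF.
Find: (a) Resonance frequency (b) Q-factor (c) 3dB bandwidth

Step 1 — Resonance: ω₀ = 1/√(LC) = 1/√(0.00109·9.77e-06) = 9690 rad/s.
Step 2 — f₀ = ω₀/(2π) = 1542 Hz.
Step 3 — Parallel Q: Q = R/(ω₀L) = 64.4/(9690·0.00109) = 6.097.
Step 4 — Bandwidth: Δω = ω₀/Q = 1589 rad/s; BW = Δω/(2π) = 253 Hz.

(a) f₀ = 1542 Hz  (b) Q = 6.097  (c) BW = 253 Hz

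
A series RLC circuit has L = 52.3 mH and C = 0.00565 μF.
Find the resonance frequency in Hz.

Step 1 — Resonance condition Im(Z)=0 gives ω₀ = 1/√(LC).
Step 2 — ω₀ = 1/√(0.0523·5.65e-09) = 5.817e+04 rad/s.
Step 3 — f₀ = ω₀/(2π) = 9259 Hz.

f₀ = 9259 Hz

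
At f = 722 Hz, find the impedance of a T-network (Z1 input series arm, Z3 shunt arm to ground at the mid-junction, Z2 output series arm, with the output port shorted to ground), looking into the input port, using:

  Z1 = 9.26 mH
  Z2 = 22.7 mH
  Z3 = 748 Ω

Step 1 — Angular frequency: ω = 2π·f = 2π·722 = 4536 rad/s.
Step 2 — Component impedances:
  Z1: Z = jωL = j·4536·0.00926 = 0 + j42.01 Ω
  Z2: Z = jωL = j·4536·0.0227 = 0 + j103 Ω
  Z3: Z = R = 748 Ω
Step 3 — With the output port shorted to ground, the output series arm Z2 runs from the junction to ground; the shunt arm Z3 also runs from the junction to ground. They appear in parallel: Z3 || Z2 = 13.91 + j101.1 Ω.
Step 4 — Series with input arm Z1: Z_in = Z1 + (Z3 || Z2) = 13.91 + j143.1 Ω = 143.7∠84.4° Ω.

Z = 13.91 + j143.1 Ω = 143.7∠84.4° Ω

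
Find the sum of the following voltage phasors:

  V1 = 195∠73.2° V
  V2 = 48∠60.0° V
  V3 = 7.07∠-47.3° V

Step 1 — Convert each phasor to rectangular form:
  V1 = 195·(cos(73.2°) + j·sin(73.2°)) = 56.36 + j186.7 V
  V2 = 48·(cos(60.0°) + j·sin(60.0°)) = 24 + j41.57 V
  V3 = 7.07·(cos(-47.3°) + j·sin(-47.3°)) = 4.795 - j5.196 V
Step 2 — Sum components: V_total = 85.16 + j223.1 V.
Step 3 — Convert to polar: |V_total| = 238.8 V, ∠V_total = 69.1°.

V_total = 238.8∠69.1° V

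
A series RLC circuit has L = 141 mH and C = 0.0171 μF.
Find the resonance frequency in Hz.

Step 1 — Resonance condition Im(Z)=0 gives ω₀ = 1/√(LC).
Step 2 — ω₀ = 1/√(0.141·1.71e-08) = 2.037e+04 rad/s.
Step 3 — f₀ = ω₀/(2π) = 3241 Hz.

f₀ = 3241 Hz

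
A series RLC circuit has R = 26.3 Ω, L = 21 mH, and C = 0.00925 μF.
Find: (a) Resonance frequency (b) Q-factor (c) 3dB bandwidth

Step 1 — Resonance: ω₀ = 1/√(LC) = 1/√(0.021·9.25e-09) = 7.175e+04 rad/s.
Step 2 — f₀ = ω₀/(2π) = 1.142e+04 Hz.
Step 3 — Series Q: Q = ω₀L/R = 7.175e+04·0.021/26.3 = 57.29.
Step 4 — Bandwidth: Δω = ω₀/Q = 1252 rad/s; BW = Δω/(2π) = 199.3 Hz.

(a) f₀ = 1.142e+04 Hz  (b) Q = 57.29  (c) BW = 199.3 Hz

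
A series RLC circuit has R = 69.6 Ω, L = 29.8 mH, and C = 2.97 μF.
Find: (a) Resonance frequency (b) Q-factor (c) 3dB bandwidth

Step 1 — Resonance: ω₀ = 1/√(LC) = 1/√(0.0298·2.97e-06) = 3361 rad/s.
Step 2 — f₀ = ω₀/(2π) = 535 Hz.
Step 3 — Series Q: Q = ω₀L/R = 3361·0.0298/69.6 = 1.439.
Step 4 — Bandwidth: Δω = ω₀/Q = 2336 rad/s; BW = Δω/(2π) = 371.7 Hz.

(a) f₀ = 535 Hz  (b) Q = 1.439  (c) BW = 371.7 Hz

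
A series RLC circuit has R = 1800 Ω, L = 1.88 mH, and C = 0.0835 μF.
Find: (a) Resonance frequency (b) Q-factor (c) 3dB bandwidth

Step 1 — Resonance: ω₀ = 1/√(LC) = 1/√(0.00188·8.35e-08) = 7.981e+04 rad/s.
Step 2 — f₀ = ω₀/(2π) = 1.27e+04 Hz.
Step 3 — Series Q: Q = ω₀L/R = 7.981e+04·0.00188/1800 = 0.08336.
Step 4 — Bandwidth: Δω = ω₀/Q = 9.574e+05 rad/s; BW = Δω/(2π) = 1.524e+05 Hz.

(a) f₀ = 1.27e+04 Hz  (b) Q = 0.08336  (c) BW = 1.524e+05 Hz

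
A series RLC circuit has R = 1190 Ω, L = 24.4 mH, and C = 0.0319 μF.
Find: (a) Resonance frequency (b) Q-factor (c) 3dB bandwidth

Step 1 — Resonance: ω₀ = 1/√(LC) = 1/√(0.0244·3.19e-08) = 3.584e+04 rad/s.
Step 2 — f₀ = ω₀/(2π) = 5705 Hz.
Step 3 — Series Q: Q = ω₀L/R = 3.584e+04·0.0244/1190 = 0.7349.
Step 4 — Bandwidth: Δω = ω₀/Q = 4.877e+04 rad/s; BW = Δω/(2π) = 7762 Hz.

(a) f₀ = 5705 Hz  (b) Q = 0.7349  (c) BW = 7762 Hz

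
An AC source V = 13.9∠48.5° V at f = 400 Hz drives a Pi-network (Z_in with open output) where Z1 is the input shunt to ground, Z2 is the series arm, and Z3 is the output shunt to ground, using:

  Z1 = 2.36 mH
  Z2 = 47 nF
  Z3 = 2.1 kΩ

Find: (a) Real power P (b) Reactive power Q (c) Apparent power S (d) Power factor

Step 1 — Angular frequency: ω = 2π·f = 2π·400 = 2513 rad/s.
Step 2 — Component impedances:
  Z1: Z = jωL = j·2513·0.00236 = 0 + j5.931 Ω
  Z2: Z = 1/(jωC) = -j/(ω·C) = 0 - j8466 Ω
  Z3: Z = R = 2100 Ω
Step 3 — With open output, the series arm Z2 and the output shunt Z3 appear in series to ground: Z2 + Z3 = 2100 - j8466 Ω.
Step 4 — Parallel with input shunt Z1: Z_in = Z1 || (Z2 + Z3) = 0.0009724 + j5.935 Ω = 5.935∠90.0° Ω.
Step 5 — Source phasor: V = 13.9∠48.5° V = 9.21 + j10.41 V.
Step 6 — Current: I = V / Z = 1.754 - j1.552 A = 2.342∠-41.5° A.
Step 7 — Complex power: S = V·I* = 0.005333 + j32.55 VA.
Step 8 — Real power: P = Re(S) = 0.005333 W.
Step 9 — Reactive power: Q = Im(S) = 32.55 VAR.
Step 10 — Apparent power: |S| = 32.55 VA.
Step 11 — Power factor: PF = P/|S| = 0.0001638 (lagging).

(a) P = 0.005333 W  (b) Q = 32.55 VAR  (c) S = 32.55 VA  (d) PF = 0.0001638 (lagging)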